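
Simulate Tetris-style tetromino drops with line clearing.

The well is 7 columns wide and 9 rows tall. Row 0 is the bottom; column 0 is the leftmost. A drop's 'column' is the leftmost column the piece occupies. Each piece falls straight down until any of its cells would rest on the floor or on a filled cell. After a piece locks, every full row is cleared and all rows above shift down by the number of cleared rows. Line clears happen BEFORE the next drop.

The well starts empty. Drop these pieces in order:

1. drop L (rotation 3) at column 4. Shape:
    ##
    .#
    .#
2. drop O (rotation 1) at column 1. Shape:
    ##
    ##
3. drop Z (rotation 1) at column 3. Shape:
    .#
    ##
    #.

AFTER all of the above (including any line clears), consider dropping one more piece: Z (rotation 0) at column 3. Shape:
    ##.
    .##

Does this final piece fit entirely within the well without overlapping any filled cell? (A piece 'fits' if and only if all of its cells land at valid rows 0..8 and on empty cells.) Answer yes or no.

Answer: yes

Derivation:
Drop 1: L rot3 at col 4 lands with bottom-row=0; cleared 0 line(s) (total 0); column heights now [0 0 0 0 3 3 0], max=3
Drop 2: O rot1 at col 1 lands with bottom-row=0; cleared 0 line(s) (total 0); column heights now [0 2 2 0 3 3 0], max=3
Drop 3: Z rot1 at col 3 lands with bottom-row=2; cleared 0 line(s) (total 0); column heights now [0 2 2 4 5 3 0], max=5
Test piece Z rot0 at col 3 (width 3): heights before test = [0 2 2 4 5 3 0]; fits = True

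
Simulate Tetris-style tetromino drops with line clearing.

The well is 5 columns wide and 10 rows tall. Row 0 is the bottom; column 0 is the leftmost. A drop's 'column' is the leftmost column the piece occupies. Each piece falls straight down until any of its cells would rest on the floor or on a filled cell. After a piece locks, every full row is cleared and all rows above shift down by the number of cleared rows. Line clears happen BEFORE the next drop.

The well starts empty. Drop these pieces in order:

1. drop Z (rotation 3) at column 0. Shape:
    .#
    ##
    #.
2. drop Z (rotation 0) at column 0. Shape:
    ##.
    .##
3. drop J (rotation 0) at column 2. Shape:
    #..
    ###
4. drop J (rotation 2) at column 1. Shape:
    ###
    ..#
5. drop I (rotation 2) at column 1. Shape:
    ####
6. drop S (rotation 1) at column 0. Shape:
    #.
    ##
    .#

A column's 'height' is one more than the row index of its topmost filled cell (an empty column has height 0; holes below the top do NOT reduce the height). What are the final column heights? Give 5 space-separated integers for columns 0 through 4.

Drop 1: Z rot3 at col 0 lands with bottom-row=0; cleared 0 line(s) (total 0); column heights now [2 3 0 0 0], max=3
Drop 2: Z rot0 at col 0 lands with bottom-row=3; cleared 0 line(s) (total 0); column heights now [5 5 4 0 0], max=5
Drop 3: J rot0 at col 2 lands with bottom-row=4; cleared 1 line(s) (total 1); column heights now [2 4 5 0 0], max=5
Drop 4: J rot2 at col 1 lands with bottom-row=4; cleared 0 line(s) (total 1); column heights now [2 6 6 6 0], max=6
Drop 5: I rot2 at col 1 lands with bottom-row=6; cleared 0 line(s) (total 1); column heights now [2 7 7 7 7], max=7
Drop 6: S rot1 at col 0 lands with bottom-row=7; cleared 0 line(s) (total 1); column heights now [10 9 7 7 7], max=10

Answer: 10 9 7 7 7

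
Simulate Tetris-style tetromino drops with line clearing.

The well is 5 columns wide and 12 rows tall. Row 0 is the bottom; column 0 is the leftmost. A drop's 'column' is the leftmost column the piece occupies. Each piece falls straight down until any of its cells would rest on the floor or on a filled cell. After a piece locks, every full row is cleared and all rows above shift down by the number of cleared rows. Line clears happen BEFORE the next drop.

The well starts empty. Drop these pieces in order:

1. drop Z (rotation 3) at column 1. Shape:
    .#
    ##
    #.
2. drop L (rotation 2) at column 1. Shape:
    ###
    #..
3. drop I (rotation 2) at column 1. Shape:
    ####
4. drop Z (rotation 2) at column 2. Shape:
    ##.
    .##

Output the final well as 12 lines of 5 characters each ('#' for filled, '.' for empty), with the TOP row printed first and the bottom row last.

Drop 1: Z rot3 at col 1 lands with bottom-row=0; cleared 0 line(s) (total 0); column heights now [0 2 3 0 0], max=3
Drop 2: L rot2 at col 1 lands with bottom-row=2; cleared 0 line(s) (total 0); column heights now [0 4 4 4 0], max=4
Drop 3: I rot2 at col 1 lands with bottom-row=4; cleared 0 line(s) (total 0); column heights now [0 5 5 5 5], max=5
Drop 4: Z rot2 at col 2 lands with bottom-row=5; cleared 0 line(s) (total 0); column heights now [0 5 7 7 6], max=7

Answer: .....
.....
.....
.....
.....
..##.
...##
.####
.###.
.##..
.##..
.#...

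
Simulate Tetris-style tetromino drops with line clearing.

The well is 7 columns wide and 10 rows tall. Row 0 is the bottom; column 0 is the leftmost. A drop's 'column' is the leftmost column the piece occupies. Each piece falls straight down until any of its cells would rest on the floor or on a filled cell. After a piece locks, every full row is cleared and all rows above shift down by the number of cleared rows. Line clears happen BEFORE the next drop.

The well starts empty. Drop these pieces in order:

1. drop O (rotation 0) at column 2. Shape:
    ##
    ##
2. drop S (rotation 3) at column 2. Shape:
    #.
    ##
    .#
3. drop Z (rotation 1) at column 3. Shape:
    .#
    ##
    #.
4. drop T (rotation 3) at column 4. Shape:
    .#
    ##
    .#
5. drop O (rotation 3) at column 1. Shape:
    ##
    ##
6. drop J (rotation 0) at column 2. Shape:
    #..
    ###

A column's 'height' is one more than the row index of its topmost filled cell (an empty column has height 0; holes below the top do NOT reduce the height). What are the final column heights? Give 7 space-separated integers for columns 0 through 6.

Drop 1: O rot0 at col 2 lands with bottom-row=0; cleared 0 line(s) (total 0); column heights now [0 0 2 2 0 0 0], max=2
Drop 2: S rot3 at col 2 lands with bottom-row=2; cleared 0 line(s) (total 0); column heights now [0 0 5 4 0 0 0], max=5
Drop 3: Z rot1 at col 3 lands with bottom-row=4; cleared 0 line(s) (total 0); column heights now [0 0 5 6 7 0 0], max=7
Drop 4: T rot3 at col 4 lands with bottom-row=6; cleared 0 line(s) (total 0); column heights now [0 0 5 6 8 9 0], max=9
Drop 5: O rot3 at col 1 lands with bottom-row=5; cleared 0 line(s) (total 0); column heights now [0 7 7 6 8 9 0], max=9
Drop 6: J rot0 at col 2 lands with bottom-row=8; cleared 0 line(s) (total 0); column heights now [0 7 10 9 9 9 0], max=10

Answer: 0 7 10 9 9 9 0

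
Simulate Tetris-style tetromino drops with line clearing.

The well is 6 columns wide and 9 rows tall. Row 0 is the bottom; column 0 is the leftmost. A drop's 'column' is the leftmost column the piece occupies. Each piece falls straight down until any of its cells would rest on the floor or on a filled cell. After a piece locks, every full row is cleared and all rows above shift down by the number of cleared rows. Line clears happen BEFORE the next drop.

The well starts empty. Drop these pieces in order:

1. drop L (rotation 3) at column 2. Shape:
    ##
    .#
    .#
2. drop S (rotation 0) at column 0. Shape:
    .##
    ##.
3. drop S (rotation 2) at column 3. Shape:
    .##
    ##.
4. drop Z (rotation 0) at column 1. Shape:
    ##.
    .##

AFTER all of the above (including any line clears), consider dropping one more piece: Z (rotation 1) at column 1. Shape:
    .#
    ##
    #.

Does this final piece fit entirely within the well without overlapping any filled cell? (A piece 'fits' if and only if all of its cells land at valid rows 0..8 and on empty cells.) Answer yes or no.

Drop 1: L rot3 at col 2 lands with bottom-row=0; cleared 0 line(s) (total 0); column heights now [0 0 3 3 0 0], max=3
Drop 2: S rot0 at col 0 lands with bottom-row=2; cleared 0 line(s) (total 0); column heights now [3 4 4 3 0 0], max=4
Drop 3: S rot2 at col 3 lands with bottom-row=3; cleared 0 line(s) (total 0); column heights now [3 4 4 4 5 5], max=5
Drop 4: Z rot0 at col 1 lands with bottom-row=4; cleared 0 line(s) (total 0); column heights now [3 6 6 5 5 5], max=6
Test piece Z rot1 at col 1 (width 2): heights before test = [3 6 6 5 5 5]; fits = True

Answer: yes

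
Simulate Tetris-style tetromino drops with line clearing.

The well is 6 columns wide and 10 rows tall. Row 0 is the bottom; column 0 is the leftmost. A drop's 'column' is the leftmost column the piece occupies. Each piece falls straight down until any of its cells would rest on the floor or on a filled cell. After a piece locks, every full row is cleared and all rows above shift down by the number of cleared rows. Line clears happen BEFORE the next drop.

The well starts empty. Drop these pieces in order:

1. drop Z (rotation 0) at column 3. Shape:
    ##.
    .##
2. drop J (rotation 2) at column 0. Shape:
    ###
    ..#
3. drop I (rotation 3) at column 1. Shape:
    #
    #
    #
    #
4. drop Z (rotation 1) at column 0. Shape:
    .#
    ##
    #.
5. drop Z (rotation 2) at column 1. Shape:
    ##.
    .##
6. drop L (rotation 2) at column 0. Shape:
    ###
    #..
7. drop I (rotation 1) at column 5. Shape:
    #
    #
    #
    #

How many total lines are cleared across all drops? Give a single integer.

Drop 1: Z rot0 at col 3 lands with bottom-row=0; cleared 0 line(s) (total 0); column heights now [0 0 0 2 2 1], max=2
Drop 2: J rot2 at col 0 lands with bottom-row=0; cleared 0 line(s) (total 0); column heights now [2 2 2 2 2 1], max=2
Drop 3: I rot3 at col 1 lands with bottom-row=2; cleared 0 line(s) (total 0); column heights now [2 6 2 2 2 1], max=6
Drop 4: Z rot1 at col 0 lands with bottom-row=5; cleared 0 line(s) (total 0); column heights now [7 8 2 2 2 1], max=8
Drop 5: Z rot2 at col 1 lands with bottom-row=7; cleared 0 line(s) (total 0); column heights now [7 9 9 8 2 1], max=9
Drop 6: L rot2 at col 0 lands with bottom-row=8; cleared 0 line(s) (total 0); column heights now [10 10 10 8 2 1], max=10
Drop 7: I rot1 at col 5 lands with bottom-row=1; cleared 1 line(s) (total 1); column heights now [9 9 9 7 1 4], max=9

Answer: 1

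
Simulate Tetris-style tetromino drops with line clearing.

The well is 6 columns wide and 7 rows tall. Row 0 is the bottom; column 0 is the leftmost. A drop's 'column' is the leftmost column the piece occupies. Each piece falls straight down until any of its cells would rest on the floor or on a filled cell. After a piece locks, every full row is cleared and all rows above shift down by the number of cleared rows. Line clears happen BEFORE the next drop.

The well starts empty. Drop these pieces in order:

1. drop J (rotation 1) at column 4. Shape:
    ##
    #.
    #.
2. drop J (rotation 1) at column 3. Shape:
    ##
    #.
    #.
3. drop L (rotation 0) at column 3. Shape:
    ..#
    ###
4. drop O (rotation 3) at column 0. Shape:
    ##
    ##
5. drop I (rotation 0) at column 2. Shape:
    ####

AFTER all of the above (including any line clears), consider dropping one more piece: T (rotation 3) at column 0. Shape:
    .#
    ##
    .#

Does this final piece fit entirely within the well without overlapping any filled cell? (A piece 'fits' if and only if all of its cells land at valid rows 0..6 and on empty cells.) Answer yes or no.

Answer: yes

Derivation:
Drop 1: J rot1 at col 4 lands with bottom-row=0; cleared 0 line(s) (total 0); column heights now [0 0 0 0 3 3], max=3
Drop 2: J rot1 at col 3 lands with bottom-row=1; cleared 0 line(s) (total 0); column heights now [0 0 0 4 4 3], max=4
Drop 3: L rot0 at col 3 lands with bottom-row=4; cleared 0 line(s) (total 0); column heights now [0 0 0 5 5 6], max=6
Drop 4: O rot3 at col 0 lands with bottom-row=0; cleared 0 line(s) (total 0); column heights now [2 2 0 5 5 6], max=6
Drop 5: I rot0 at col 2 lands with bottom-row=6; cleared 0 line(s) (total 0); column heights now [2 2 7 7 7 7], max=7
Test piece T rot3 at col 0 (width 2): heights before test = [2 2 7 7 7 7]; fits = True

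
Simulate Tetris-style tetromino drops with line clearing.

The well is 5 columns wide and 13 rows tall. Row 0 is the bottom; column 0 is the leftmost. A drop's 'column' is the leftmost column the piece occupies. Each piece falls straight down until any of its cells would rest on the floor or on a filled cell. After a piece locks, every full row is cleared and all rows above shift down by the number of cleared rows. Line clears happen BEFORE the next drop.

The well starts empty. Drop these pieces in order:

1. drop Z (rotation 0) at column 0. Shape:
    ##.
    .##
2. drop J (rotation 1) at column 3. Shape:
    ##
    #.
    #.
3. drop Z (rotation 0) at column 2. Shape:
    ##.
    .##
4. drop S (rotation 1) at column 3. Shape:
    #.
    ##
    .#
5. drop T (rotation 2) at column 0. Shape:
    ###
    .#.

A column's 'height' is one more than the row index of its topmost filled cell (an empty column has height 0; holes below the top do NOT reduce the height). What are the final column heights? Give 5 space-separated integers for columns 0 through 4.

Answer: 2 5 5 6 5

Derivation:
Drop 1: Z rot0 at col 0 lands with bottom-row=0; cleared 0 line(s) (total 0); column heights now [2 2 1 0 0], max=2
Drop 2: J rot1 at col 3 lands with bottom-row=0; cleared 0 line(s) (total 0); column heights now [2 2 1 3 3], max=3
Drop 3: Z rot0 at col 2 lands with bottom-row=3; cleared 0 line(s) (total 0); column heights now [2 2 5 5 4], max=5
Drop 4: S rot1 at col 3 lands with bottom-row=4; cleared 0 line(s) (total 0); column heights now [2 2 5 7 6], max=7
Drop 5: T rot2 at col 0 lands with bottom-row=4; cleared 1 line(s) (total 1); column heights now [2 5 5 6 5], max=6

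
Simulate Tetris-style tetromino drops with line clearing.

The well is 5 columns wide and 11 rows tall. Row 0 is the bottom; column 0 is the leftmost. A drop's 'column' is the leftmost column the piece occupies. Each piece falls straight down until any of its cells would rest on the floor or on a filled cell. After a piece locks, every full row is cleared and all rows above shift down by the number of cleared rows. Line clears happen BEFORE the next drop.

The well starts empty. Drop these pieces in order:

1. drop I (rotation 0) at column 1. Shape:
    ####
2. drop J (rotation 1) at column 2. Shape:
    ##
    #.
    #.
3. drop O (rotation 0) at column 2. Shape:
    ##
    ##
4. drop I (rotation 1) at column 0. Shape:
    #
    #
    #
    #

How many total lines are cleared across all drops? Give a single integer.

Answer: 1

Derivation:
Drop 1: I rot0 at col 1 lands with bottom-row=0; cleared 0 line(s) (total 0); column heights now [0 1 1 1 1], max=1
Drop 2: J rot1 at col 2 lands with bottom-row=1; cleared 0 line(s) (total 0); column heights now [0 1 4 4 1], max=4
Drop 3: O rot0 at col 2 lands with bottom-row=4; cleared 0 line(s) (total 0); column heights now [0 1 6 6 1], max=6
Drop 4: I rot1 at col 0 lands with bottom-row=0; cleared 1 line(s) (total 1); column heights now [3 0 5 5 0], max=5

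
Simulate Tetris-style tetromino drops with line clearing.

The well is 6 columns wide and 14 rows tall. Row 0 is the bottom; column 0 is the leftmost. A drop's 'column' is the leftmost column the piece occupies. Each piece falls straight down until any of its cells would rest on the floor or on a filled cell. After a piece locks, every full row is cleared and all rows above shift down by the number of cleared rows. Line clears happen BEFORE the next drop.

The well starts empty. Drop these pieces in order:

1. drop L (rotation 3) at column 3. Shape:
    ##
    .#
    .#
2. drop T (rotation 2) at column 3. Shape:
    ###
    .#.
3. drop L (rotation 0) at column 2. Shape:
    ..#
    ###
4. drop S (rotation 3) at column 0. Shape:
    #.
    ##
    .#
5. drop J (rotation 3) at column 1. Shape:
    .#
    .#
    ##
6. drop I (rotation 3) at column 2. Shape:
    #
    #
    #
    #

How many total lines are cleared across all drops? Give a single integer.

Drop 1: L rot3 at col 3 lands with bottom-row=0; cleared 0 line(s) (total 0); column heights now [0 0 0 3 3 0], max=3
Drop 2: T rot2 at col 3 lands with bottom-row=3; cleared 0 line(s) (total 0); column heights now [0 0 0 5 5 5], max=5
Drop 3: L rot0 at col 2 lands with bottom-row=5; cleared 0 line(s) (total 0); column heights now [0 0 6 6 7 5], max=7
Drop 4: S rot3 at col 0 lands with bottom-row=0; cleared 0 line(s) (total 0); column heights now [3 2 6 6 7 5], max=7
Drop 5: J rot3 at col 1 lands with bottom-row=6; cleared 0 line(s) (total 0); column heights now [3 7 9 6 7 5], max=9
Drop 6: I rot3 at col 2 lands with bottom-row=9; cleared 0 line(s) (total 0); column heights now [3 7 13 6 7 5], max=13

Answer: 0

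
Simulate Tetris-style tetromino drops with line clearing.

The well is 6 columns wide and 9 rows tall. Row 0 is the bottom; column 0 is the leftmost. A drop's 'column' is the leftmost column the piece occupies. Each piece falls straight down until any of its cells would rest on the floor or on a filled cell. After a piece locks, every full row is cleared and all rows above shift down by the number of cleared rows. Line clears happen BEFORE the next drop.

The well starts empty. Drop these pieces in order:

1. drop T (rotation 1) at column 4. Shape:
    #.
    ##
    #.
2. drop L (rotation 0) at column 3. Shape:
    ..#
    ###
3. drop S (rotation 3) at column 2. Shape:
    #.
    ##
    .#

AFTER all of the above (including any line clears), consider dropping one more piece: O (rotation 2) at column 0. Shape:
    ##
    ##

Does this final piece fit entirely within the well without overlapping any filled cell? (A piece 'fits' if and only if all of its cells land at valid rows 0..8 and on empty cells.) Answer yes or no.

Drop 1: T rot1 at col 4 lands with bottom-row=0; cleared 0 line(s) (total 0); column heights now [0 0 0 0 3 2], max=3
Drop 2: L rot0 at col 3 lands with bottom-row=3; cleared 0 line(s) (total 0); column heights now [0 0 0 4 4 5], max=5
Drop 3: S rot3 at col 2 lands with bottom-row=4; cleared 0 line(s) (total 0); column heights now [0 0 7 6 4 5], max=7
Test piece O rot2 at col 0 (width 2): heights before test = [0 0 7 6 4 5]; fits = True

Answer: yes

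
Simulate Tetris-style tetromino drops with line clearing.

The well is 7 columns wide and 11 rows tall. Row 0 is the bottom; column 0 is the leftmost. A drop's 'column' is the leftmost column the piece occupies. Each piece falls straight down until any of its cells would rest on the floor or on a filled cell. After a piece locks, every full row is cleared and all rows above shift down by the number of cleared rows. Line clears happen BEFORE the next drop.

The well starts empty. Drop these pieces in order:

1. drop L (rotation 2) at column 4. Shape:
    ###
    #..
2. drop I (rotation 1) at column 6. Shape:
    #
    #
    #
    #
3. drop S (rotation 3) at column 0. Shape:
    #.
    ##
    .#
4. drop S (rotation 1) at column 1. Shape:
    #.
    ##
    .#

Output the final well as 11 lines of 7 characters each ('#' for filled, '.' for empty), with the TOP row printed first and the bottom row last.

Drop 1: L rot2 at col 4 lands with bottom-row=0; cleared 0 line(s) (total 0); column heights now [0 0 0 0 2 2 2], max=2
Drop 2: I rot1 at col 6 lands with bottom-row=2; cleared 0 line(s) (total 0); column heights now [0 0 0 0 2 2 6], max=6
Drop 3: S rot3 at col 0 lands with bottom-row=0; cleared 0 line(s) (total 0); column heights now [3 2 0 0 2 2 6], max=6
Drop 4: S rot1 at col 1 lands with bottom-row=1; cleared 0 line(s) (total 0); column heights now [3 4 3 0 2 2 6], max=6

Answer: .......
.......
.......
.......
.......
......#
......#
.#....#
###...#
###.###
.#..#..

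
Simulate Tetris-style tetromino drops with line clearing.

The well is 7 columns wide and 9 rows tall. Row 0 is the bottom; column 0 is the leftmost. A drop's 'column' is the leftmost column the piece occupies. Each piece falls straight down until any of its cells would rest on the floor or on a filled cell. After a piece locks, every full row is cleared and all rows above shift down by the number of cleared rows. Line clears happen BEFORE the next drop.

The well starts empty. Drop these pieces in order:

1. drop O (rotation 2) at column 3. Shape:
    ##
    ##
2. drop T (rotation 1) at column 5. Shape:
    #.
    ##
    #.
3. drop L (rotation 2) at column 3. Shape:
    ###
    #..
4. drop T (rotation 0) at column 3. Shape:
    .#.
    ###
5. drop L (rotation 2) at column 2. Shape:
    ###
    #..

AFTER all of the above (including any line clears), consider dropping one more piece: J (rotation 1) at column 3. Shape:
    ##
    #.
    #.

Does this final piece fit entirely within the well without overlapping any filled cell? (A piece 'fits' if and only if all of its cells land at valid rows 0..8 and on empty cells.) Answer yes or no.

Answer: no

Derivation:
Drop 1: O rot2 at col 3 lands with bottom-row=0; cleared 0 line(s) (total 0); column heights now [0 0 0 2 2 0 0], max=2
Drop 2: T rot1 at col 5 lands with bottom-row=0; cleared 0 line(s) (total 0); column heights now [0 0 0 2 2 3 2], max=3
Drop 3: L rot2 at col 3 lands with bottom-row=2; cleared 0 line(s) (total 0); column heights now [0 0 0 4 4 4 2], max=4
Drop 4: T rot0 at col 3 lands with bottom-row=4; cleared 0 line(s) (total 0); column heights now [0 0 0 5 6 5 2], max=6
Drop 5: L rot2 at col 2 lands with bottom-row=5; cleared 0 line(s) (total 0); column heights now [0 0 7 7 7 5 2], max=7
Test piece J rot1 at col 3 (width 2): heights before test = [0 0 7 7 7 5 2]; fits = False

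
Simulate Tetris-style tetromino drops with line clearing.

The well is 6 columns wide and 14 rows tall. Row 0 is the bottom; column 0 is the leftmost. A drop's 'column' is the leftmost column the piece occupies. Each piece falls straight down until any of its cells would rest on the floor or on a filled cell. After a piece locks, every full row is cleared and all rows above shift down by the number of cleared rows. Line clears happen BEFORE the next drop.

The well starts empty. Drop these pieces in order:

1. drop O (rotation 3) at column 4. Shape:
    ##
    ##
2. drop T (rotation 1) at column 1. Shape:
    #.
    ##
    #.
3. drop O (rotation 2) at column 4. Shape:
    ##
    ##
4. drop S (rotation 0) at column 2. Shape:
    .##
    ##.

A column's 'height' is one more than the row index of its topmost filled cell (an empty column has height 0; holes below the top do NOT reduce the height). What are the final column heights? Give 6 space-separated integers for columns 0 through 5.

Answer: 0 3 4 5 5 4

Derivation:
Drop 1: O rot3 at col 4 lands with bottom-row=0; cleared 0 line(s) (total 0); column heights now [0 0 0 0 2 2], max=2
Drop 2: T rot1 at col 1 lands with bottom-row=0; cleared 0 line(s) (total 0); column heights now [0 3 2 0 2 2], max=3
Drop 3: O rot2 at col 4 lands with bottom-row=2; cleared 0 line(s) (total 0); column heights now [0 3 2 0 4 4], max=4
Drop 4: S rot0 at col 2 lands with bottom-row=3; cleared 0 line(s) (total 0); column heights now [0 3 4 5 5 4], max=5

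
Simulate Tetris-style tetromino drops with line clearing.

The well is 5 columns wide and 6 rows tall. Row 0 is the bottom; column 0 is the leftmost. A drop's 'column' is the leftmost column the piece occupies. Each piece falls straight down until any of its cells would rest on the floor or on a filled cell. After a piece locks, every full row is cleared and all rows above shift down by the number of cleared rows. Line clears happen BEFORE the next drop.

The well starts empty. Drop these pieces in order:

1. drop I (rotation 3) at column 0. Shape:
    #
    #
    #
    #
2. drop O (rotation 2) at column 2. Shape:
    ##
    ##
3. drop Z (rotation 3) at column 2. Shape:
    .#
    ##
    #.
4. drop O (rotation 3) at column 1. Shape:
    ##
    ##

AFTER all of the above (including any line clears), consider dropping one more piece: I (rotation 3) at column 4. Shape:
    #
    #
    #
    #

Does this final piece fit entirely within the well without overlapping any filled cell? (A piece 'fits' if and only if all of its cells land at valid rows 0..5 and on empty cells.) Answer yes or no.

Answer: yes

Derivation:
Drop 1: I rot3 at col 0 lands with bottom-row=0; cleared 0 line(s) (total 0); column heights now [4 0 0 0 0], max=4
Drop 2: O rot2 at col 2 lands with bottom-row=0; cleared 0 line(s) (total 0); column heights now [4 0 2 2 0], max=4
Drop 3: Z rot3 at col 2 lands with bottom-row=2; cleared 0 line(s) (total 0); column heights now [4 0 4 5 0], max=5
Drop 4: O rot3 at col 1 lands with bottom-row=4; cleared 0 line(s) (total 0); column heights now [4 6 6 5 0], max=6
Test piece I rot3 at col 4 (width 1): heights before test = [4 6 6 5 0]; fits = True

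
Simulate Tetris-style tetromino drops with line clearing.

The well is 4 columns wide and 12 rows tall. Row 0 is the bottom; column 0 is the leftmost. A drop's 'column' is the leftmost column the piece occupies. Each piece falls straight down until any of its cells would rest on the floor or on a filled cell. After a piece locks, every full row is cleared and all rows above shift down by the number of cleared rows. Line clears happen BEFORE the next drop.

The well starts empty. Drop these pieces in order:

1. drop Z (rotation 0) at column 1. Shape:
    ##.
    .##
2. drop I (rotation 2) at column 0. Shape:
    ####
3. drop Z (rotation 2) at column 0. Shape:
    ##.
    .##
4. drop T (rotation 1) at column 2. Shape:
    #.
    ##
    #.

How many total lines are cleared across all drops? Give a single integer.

Drop 1: Z rot0 at col 1 lands with bottom-row=0; cleared 0 line(s) (total 0); column heights now [0 2 2 1], max=2
Drop 2: I rot2 at col 0 lands with bottom-row=2; cleared 1 line(s) (total 1); column heights now [0 2 2 1], max=2
Drop 3: Z rot2 at col 0 lands with bottom-row=2; cleared 0 line(s) (total 1); column heights now [4 4 3 1], max=4
Drop 4: T rot1 at col 2 lands with bottom-row=3; cleared 0 line(s) (total 1); column heights now [4 4 6 5], max=6

Answer: 1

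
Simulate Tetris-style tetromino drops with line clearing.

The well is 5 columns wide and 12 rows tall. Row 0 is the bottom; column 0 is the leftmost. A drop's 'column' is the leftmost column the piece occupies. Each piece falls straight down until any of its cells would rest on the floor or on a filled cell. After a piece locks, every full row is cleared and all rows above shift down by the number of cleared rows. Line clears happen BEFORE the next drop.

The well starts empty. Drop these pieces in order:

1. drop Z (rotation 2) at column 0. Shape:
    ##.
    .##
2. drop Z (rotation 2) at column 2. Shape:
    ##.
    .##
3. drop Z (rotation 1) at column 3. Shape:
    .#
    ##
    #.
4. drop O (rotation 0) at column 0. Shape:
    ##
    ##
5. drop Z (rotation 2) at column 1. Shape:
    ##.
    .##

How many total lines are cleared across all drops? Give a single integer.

Answer: 0

Derivation:
Drop 1: Z rot2 at col 0 lands with bottom-row=0; cleared 0 line(s) (total 0); column heights now [2 2 1 0 0], max=2
Drop 2: Z rot2 at col 2 lands with bottom-row=0; cleared 0 line(s) (total 0); column heights now [2 2 2 2 1], max=2
Drop 3: Z rot1 at col 3 lands with bottom-row=2; cleared 0 line(s) (total 0); column heights now [2 2 2 4 5], max=5
Drop 4: O rot0 at col 0 lands with bottom-row=2; cleared 0 line(s) (total 0); column heights now [4 4 2 4 5], max=5
Drop 5: Z rot2 at col 1 lands with bottom-row=4; cleared 0 line(s) (total 0); column heights now [4 6 6 5 5], max=6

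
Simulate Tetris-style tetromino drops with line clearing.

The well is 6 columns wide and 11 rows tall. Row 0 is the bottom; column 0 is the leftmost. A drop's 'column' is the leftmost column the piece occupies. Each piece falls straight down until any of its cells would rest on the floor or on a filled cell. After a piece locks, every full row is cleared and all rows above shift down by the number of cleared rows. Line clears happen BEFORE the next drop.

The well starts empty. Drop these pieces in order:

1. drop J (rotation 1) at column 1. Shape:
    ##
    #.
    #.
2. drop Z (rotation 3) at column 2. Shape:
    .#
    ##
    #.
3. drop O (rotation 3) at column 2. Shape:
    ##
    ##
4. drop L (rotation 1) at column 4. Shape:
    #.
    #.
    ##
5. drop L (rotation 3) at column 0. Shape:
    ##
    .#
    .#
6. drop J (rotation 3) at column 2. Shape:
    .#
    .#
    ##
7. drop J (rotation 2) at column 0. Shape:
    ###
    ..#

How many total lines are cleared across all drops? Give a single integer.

Drop 1: J rot1 at col 1 lands with bottom-row=0; cleared 0 line(s) (total 0); column heights now [0 3 3 0 0 0], max=3
Drop 2: Z rot3 at col 2 lands with bottom-row=3; cleared 0 line(s) (total 0); column heights now [0 3 5 6 0 0], max=6
Drop 3: O rot3 at col 2 lands with bottom-row=6; cleared 0 line(s) (total 0); column heights now [0 3 8 8 0 0], max=8
Drop 4: L rot1 at col 4 lands with bottom-row=0; cleared 0 line(s) (total 0); column heights now [0 3 8 8 3 1], max=8
Drop 5: L rot3 at col 0 lands with bottom-row=3; cleared 0 line(s) (total 0); column heights now [6 6 8 8 3 1], max=8
Drop 6: J rot3 at col 2 lands with bottom-row=8; cleared 0 line(s) (total 0); column heights now [6 6 9 11 3 1], max=11
Drop 7: J rot2 at col 0 lands with bottom-row=9; cleared 0 line(s) (total 0); column heights now [11 11 11 11 3 1], max=11

Answer: 0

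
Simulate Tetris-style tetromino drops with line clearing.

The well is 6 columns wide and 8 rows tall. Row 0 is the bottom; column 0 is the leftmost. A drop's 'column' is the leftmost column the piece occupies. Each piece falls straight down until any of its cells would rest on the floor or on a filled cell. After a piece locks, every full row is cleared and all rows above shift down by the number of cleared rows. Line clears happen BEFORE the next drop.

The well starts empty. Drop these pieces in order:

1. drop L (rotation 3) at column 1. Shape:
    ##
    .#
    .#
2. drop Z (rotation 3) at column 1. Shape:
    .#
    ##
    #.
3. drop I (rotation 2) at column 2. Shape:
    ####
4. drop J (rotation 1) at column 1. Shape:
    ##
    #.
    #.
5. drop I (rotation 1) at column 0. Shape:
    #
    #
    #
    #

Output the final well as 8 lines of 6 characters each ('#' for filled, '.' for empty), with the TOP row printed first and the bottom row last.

Answer: .##...
.#####
.##...
.##...
##....
###...
#.#...
#.#...

Derivation:
Drop 1: L rot3 at col 1 lands with bottom-row=0; cleared 0 line(s) (total 0); column heights now [0 3 3 0 0 0], max=3
Drop 2: Z rot3 at col 1 lands with bottom-row=3; cleared 0 line(s) (total 0); column heights now [0 5 6 0 0 0], max=6
Drop 3: I rot2 at col 2 lands with bottom-row=6; cleared 0 line(s) (total 0); column heights now [0 5 7 7 7 7], max=7
Drop 4: J rot1 at col 1 lands with bottom-row=5; cleared 0 line(s) (total 0); column heights now [0 8 8 7 7 7], max=8
Drop 5: I rot1 at col 0 lands with bottom-row=0; cleared 0 line(s) (total 0); column heights now [4 8 8 7 7 7], max=8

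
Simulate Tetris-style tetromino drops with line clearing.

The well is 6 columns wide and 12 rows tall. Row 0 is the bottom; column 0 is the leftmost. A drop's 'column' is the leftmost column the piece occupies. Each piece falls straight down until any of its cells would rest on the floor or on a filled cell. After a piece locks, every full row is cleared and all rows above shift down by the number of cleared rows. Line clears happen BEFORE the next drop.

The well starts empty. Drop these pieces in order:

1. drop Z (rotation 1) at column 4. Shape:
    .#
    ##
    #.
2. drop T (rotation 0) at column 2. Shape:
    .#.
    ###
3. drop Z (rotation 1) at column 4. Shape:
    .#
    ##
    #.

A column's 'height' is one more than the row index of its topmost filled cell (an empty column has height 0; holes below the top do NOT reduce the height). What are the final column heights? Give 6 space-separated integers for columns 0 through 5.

Answer: 0 0 3 4 5 6

Derivation:
Drop 1: Z rot1 at col 4 lands with bottom-row=0; cleared 0 line(s) (total 0); column heights now [0 0 0 0 2 3], max=3
Drop 2: T rot0 at col 2 lands with bottom-row=2; cleared 0 line(s) (total 0); column heights now [0 0 3 4 3 3], max=4
Drop 3: Z rot1 at col 4 lands with bottom-row=3; cleared 0 line(s) (total 0); column heights now [0 0 3 4 5 6], max=6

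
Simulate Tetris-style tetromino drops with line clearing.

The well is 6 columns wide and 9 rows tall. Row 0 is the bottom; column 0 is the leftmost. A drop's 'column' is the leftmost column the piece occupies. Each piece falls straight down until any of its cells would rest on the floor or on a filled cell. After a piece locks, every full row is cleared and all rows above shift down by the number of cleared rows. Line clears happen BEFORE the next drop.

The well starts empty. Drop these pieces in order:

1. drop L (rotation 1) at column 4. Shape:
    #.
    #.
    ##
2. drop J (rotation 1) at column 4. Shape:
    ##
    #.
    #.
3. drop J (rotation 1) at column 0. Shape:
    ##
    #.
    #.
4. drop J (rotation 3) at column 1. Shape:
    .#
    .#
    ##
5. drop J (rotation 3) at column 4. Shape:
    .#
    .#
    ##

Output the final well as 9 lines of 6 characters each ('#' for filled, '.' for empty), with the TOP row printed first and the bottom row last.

Answer: .....#
.....#
....##
..#.##
..#.#.
.##.#.
##..#.
#...#.
#...##

Derivation:
Drop 1: L rot1 at col 4 lands with bottom-row=0; cleared 0 line(s) (total 0); column heights now [0 0 0 0 3 1], max=3
Drop 2: J rot1 at col 4 lands with bottom-row=3; cleared 0 line(s) (total 0); column heights now [0 0 0 0 6 6], max=6
Drop 3: J rot1 at col 0 lands with bottom-row=0; cleared 0 line(s) (total 0); column heights now [3 3 0 0 6 6], max=6
Drop 4: J rot3 at col 1 lands with bottom-row=3; cleared 0 line(s) (total 0); column heights now [3 4 6 0 6 6], max=6
Drop 5: J rot3 at col 4 lands with bottom-row=6; cleared 0 line(s) (total 0); column heights now [3 4 6 0 7 9], max=9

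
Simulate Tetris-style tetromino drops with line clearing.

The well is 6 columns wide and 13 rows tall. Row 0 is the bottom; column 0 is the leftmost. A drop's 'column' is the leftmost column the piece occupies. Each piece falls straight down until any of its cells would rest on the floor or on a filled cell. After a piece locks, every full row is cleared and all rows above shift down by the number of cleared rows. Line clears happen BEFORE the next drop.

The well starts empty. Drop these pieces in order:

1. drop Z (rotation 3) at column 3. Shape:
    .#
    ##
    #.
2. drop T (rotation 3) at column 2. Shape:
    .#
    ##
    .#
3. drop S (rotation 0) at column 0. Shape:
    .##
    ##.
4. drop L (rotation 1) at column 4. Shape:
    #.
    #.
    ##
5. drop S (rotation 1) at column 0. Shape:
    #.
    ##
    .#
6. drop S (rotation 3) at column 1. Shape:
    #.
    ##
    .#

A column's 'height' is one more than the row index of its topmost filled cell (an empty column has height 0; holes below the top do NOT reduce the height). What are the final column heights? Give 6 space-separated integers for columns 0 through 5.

Drop 1: Z rot3 at col 3 lands with bottom-row=0; cleared 0 line(s) (total 0); column heights now [0 0 0 2 3 0], max=3
Drop 2: T rot3 at col 2 lands with bottom-row=2; cleared 0 line(s) (total 0); column heights now [0 0 4 5 3 0], max=5
Drop 3: S rot0 at col 0 lands with bottom-row=3; cleared 0 line(s) (total 0); column heights now [4 5 5 5 3 0], max=5
Drop 4: L rot1 at col 4 lands with bottom-row=3; cleared 1 line(s) (total 1); column heights now [0 4 4 4 5 0], max=5
Drop 5: S rot1 at col 0 lands with bottom-row=4; cleared 0 line(s) (total 1); column heights now [7 6 4 4 5 0], max=7
Drop 6: S rot3 at col 1 lands with bottom-row=5; cleared 0 line(s) (total 1); column heights now [7 8 7 4 5 0], max=8

Answer: 7 8 7 4 5 0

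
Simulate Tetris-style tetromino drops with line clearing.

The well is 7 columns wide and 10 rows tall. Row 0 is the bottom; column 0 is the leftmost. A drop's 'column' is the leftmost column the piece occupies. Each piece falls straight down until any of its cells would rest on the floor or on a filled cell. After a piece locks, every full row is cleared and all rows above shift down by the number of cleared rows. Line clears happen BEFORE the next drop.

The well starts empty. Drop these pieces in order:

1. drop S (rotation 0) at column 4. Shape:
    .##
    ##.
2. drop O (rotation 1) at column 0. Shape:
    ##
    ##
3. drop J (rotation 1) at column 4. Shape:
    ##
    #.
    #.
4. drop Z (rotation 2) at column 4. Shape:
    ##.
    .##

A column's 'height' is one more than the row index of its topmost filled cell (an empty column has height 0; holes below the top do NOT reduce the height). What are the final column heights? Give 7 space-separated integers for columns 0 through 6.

Answer: 2 2 0 0 6 6 5

Derivation:
Drop 1: S rot0 at col 4 lands with bottom-row=0; cleared 0 line(s) (total 0); column heights now [0 0 0 0 1 2 2], max=2
Drop 2: O rot1 at col 0 lands with bottom-row=0; cleared 0 line(s) (total 0); column heights now [2 2 0 0 1 2 2], max=2
Drop 3: J rot1 at col 4 lands with bottom-row=1; cleared 0 line(s) (total 0); column heights now [2 2 0 0 4 4 2], max=4
Drop 4: Z rot2 at col 4 lands with bottom-row=4; cleared 0 line(s) (total 0); column heights now [2 2 0 0 6 6 5], max=6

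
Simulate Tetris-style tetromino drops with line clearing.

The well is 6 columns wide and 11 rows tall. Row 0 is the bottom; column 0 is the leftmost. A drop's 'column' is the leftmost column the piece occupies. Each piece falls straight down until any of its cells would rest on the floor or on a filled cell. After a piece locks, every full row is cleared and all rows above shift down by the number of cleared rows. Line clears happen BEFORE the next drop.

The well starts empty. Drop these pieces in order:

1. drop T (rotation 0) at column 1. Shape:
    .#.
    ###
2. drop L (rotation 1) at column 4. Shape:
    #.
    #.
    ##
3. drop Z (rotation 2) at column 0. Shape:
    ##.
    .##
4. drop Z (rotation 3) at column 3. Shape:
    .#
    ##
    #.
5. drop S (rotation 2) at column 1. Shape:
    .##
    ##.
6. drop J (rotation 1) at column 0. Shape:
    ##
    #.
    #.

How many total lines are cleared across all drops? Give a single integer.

Drop 1: T rot0 at col 1 lands with bottom-row=0; cleared 0 line(s) (total 0); column heights now [0 1 2 1 0 0], max=2
Drop 2: L rot1 at col 4 lands with bottom-row=0; cleared 0 line(s) (total 0); column heights now [0 1 2 1 3 1], max=3
Drop 3: Z rot2 at col 0 lands with bottom-row=2; cleared 0 line(s) (total 0); column heights now [4 4 3 1 3 1], max=4
Drop 4: Z rot3 at col 3 lands with bottom-row=2; cleared 0 line(s) (total 0); column heights now [4 4 3 4 5 1], max=5
Drop 5: S rot2 at col 1 lands with bottom-row=4; cleared 0 line(s) (total 0); column heights now [4 5 6 6 5 1], max=6
Drop 6: J rot1 at col 0 lands with bottom-row=4; cleared 0 line(s) (total 0); column heights now [7 7 6 6 5 1], max=7

Answer: 0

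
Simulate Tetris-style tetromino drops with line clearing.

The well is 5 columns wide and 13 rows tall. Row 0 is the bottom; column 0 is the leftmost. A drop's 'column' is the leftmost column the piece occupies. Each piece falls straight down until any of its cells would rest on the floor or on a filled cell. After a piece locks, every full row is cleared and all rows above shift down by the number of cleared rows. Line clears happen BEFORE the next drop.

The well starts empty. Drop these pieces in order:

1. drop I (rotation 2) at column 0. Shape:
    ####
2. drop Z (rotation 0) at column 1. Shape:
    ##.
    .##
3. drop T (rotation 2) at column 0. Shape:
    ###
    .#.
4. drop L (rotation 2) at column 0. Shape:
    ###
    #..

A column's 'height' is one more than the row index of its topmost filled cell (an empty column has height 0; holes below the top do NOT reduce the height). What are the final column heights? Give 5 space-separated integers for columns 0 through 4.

Drop 1: I rot2 at col 0 lands with bottom-row=0; cleared 0 line(s) (total 0); column heights now [1 1 1 1 0], max=1
Drop 2: Z rot0 at col 1 lands with bottom-row=1; cleared 0 line(s) (total 0); column heights now [1 3 3 2 0], max=3
Drop 3: T rot2 at col 0 lands with bottom-row=3; cleared 0 line(s) (total 0); column heights now [5 5 5 2 0], max=5
Drop 4: L rot2 at col 0 lands with bottom-row=5; cleared 0 line(s) (total 0); column heights now [7 7 7 2 0], max=7

Answer: 7 7 7 2 0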